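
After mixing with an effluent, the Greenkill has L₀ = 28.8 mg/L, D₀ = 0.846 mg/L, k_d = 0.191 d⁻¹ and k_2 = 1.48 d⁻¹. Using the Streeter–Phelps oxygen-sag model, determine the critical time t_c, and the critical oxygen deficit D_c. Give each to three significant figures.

t_c ≈ 1.42 d; D_c ≈ 2.84 mg/L

With k_2/k_d = 7.749 and 1 − D₀(k_2−k_d)/(k_d L₀) = 0.8018,
t_c = ln(7.749 × 0.8018) / (1.48 − 0.191) = ln(6.213) / 1.289 = 1.827/1.289 = 1.417 d.
D_c = (k_d/k_2) L₀ e^(−k_d t_c) = (0.191/1.48) × 28.8 × e^(−0.191×1.417) = 0.1291 × 28.8 × 0.7629 = 2.835 mg/L.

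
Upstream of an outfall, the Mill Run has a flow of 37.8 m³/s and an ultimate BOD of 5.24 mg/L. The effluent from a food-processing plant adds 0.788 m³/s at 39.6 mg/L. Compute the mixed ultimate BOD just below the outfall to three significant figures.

Flow-weighted mixing: C = (Q_r C_r + Q_w C_w)/(Q_r + Q_w)
= (37.8×5.24 + 0.788×39.6)/(37.8 + 0.788) = 229.3/38.59 = 5.942 mg/L.

5.94 mg/L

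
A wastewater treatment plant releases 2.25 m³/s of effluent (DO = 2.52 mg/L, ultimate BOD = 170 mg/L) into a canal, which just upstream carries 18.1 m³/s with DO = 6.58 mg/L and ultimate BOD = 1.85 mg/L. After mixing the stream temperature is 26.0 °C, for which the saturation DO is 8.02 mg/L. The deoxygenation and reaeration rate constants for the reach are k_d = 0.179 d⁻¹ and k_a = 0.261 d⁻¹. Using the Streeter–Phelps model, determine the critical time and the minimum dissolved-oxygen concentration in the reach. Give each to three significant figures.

Mixed DO = (18.1×6.58 + 2.25×2.52)/(18.1+2.25) = 124.8/20.35 = 6.131 mg/L.
Mixed L₀ = (18.1×1.85 + 2.25×170)/(20.35) = 416.0/20.35 = 20.44 mg/L.
Initial deficit D₀ = C_s − DO₀ = 8.02 − 6.131 = 1.889 mg/L.
t_c = (1/0.08200) ln[(0.261/0.179)(1 − 1.889×0.08200/(0.179×20.44))] = 12.20 × ln(1.396) = 4.072 d.
D_c = (0.179/0.261) × 20.44 × e^(−0.179×4.072) = 0.6858 × 20.44 × 0.4825 = 6.764 mg/L.
Minimum DO = 8.02 − 6.764 = 1.256 mg/L.

t_c ≈ 4.07 d; minimum DO ≈ 1.26 mg/L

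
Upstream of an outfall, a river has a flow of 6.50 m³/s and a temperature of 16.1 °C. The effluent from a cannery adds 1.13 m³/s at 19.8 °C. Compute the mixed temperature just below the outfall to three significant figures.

Flow-weighted mixing: C = (Q_r C_r + Q_w C_w)/(Q_r + Q_w)
= (6.50×16.1 + 1.13×19.8)/(6.50 + 1.13) = 127.0/7.630 = 16.65 °C.

16.6 °C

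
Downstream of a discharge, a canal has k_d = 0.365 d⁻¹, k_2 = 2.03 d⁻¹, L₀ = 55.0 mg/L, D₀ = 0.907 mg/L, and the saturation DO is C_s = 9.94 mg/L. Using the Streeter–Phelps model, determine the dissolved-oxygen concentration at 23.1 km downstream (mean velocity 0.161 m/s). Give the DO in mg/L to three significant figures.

DO ≈ 3.75 mg/L

Travel time t = x/v = 23.1 km / (0.161 m/s) = 23100 m / 0.161 m/s = 143500 s = 1.661 d.
k_d L₀/(k_2−k_d) = 0.365×55.0/(2.03−0.365) = 20.07/1.665 = 12.06 mg/L.
e^(−k_d t) = e^(−0.365×1.661) = 0.5455; e^(−k_2 t) = e^(−2.03×1.661) = 0.03435.
D = 12.06 × (0.5455 − 0.03435) + 0.907 × 0.03435 = 6.162 + 0.03116 = 6.194 mg/L.
DO = C_s − D = 9.94 − 6.194 = 3.746 mg/L.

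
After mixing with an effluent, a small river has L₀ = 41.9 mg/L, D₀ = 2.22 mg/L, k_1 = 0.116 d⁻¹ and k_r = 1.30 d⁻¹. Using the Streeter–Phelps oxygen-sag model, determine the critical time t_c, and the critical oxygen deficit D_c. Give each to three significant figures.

With k_r/k_1 = 11.21 and 1 − D₀(k_r−k_1)/(k_1 L₀) = 0.4592,
t_c = ln(11.21 × 0.4592) / (1.30 − 0.116) = ln(5.146) / 1.184 = 1.638/1.184 = 1.384 d.
L(t_c) = L₀ e^(−k_1 t_c) = 41.9 × 0.8517 = 35.69 mg/L, and at the critical point k_r D_c = k_1 L, so D_c = (0.116/1.30) × 35.69 = 3.184 mg/L.

t_c ≈ 1.38 d; D_c ≈ 3.18 mg/L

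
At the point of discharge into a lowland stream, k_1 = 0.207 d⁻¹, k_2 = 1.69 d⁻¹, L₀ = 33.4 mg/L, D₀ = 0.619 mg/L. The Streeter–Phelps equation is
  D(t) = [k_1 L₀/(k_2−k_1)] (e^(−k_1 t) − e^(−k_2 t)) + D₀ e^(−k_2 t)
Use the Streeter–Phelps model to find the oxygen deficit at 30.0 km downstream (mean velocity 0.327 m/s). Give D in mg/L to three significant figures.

D ≈ 3.07 mg/L

Travel time t = x/v = 30.0 km / (0.327 m/s) = 30000 m / 0.327 m/s = 91740 s = 1.062 d.
k_1 L₀/(k_2−k_1) = 0.207×33.4/(1.69−0.207) = 6.914/1.483 = 4.662 mg/L.
e^(−k_1 t) = e^(−0.207×1.062) = 0.8027; e^(−k_2 t) = e^(−1.69×1.062) = 0.1662.
D = 4.662 × (0.8027 − 0.1662) + 0.619 × 0.1662 = 2.967 + 0.1029 = 3.070 mg/L.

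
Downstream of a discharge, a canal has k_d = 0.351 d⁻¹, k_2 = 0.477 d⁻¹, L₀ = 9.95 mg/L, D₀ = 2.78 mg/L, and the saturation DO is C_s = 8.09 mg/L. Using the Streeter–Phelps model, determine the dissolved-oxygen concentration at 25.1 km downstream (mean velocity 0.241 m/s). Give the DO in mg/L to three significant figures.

DO ≈ 3.97 mg/L

Travel time t = x/v = 25.1 km / (0.241 m/s) = 25100 m / 0.241 m/s = 104100 s = 1.205 d.
k_d L₀/(k_2−k_d) = 0.351×9.95/(0.477−0.351) = 3.492/0.1260 = 27.72 mg/L.
e^(−k_d t) = e^(−0.351×1.205) = 0.6550; e^(−k_2 t) = e^(−0.477×1.205) = 0.5627.
D = 27.72 × (0.6550 − 0.5627) + 2.78 × 0.5627 = 2.558 + 1.564 = 4.123 mg/L.
DO = C_s − D = 8.09 − 4.123 = 3.967 mg/L.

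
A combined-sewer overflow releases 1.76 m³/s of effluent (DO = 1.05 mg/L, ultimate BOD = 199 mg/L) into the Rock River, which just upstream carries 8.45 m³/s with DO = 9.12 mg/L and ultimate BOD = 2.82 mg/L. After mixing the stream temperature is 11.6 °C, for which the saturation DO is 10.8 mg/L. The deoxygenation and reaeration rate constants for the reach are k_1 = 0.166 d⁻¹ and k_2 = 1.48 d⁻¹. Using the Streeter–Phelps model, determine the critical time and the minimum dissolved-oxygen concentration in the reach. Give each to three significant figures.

t_c ≈ 0.836 d; minimum DO ≈ 7.22 mg/L

Mixed DO = (8.45×9.12 + 1.76×1.05)/(8.45+1.76) = 78.91/10.21 = 7.729 mg/L.
Mixed L₀ = (8.45×2.82 + 1.76×199)/(10.21) = 374.1/10.21 = 36.64 mg/L.
Initial deficit D₀ = C_s − DO₀ = 10.8 − 7.729 = 3.071 mg/L.
t_c = (1/1.314) ln[(1.48/0.166)(1 − 3.071×1.314/(0.166×36.64))] = 0.7610 × ln(3.000) = 0.8361 d.
D_c = (0.166/1.48) × 36.64 × e^(−0.166×0.8361) = 0.1122 × 36.64 × 0.8704 = 3.577 mg/L.
Minimum DO = 10.8 − 3.577 = 7.223 mg/L.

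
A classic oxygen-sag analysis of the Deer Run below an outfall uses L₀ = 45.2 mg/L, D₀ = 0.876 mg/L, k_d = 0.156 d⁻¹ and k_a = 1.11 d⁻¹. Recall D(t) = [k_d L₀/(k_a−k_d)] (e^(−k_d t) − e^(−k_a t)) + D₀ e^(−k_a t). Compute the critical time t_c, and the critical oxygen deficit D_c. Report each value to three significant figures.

t_c ≈ 1.92 d; D_c ≈ 4.70 mg/L

At the critical point dD/dt = 0, so k_d L₀ e^(−k_d t) = k_a D. Substituting D(t) from the Streeter–Phelps equation and solving for t gives
t_c = ln[(k_a/k_d)(1 − D₀(k_a−k_d)/(k_d L₀))] / (k_a−k_d).
Here k_a−k_d = 0.9540 d⁻¹ and 1 − D₀(k_a−k_d)/(k_d L₀) = 1 − 0.876×0.9540/(0.156×45.2) = 0.8815, so
t_c = ln(7.115 × 0.8815) / 0.9540 = 1.836 / 0.9540 = 1.925 d.
L(t_c) = L₀ e^(−k_d t_c) = 45.2 × 0.7406 = 33.48 mg/L, and at the critical point k_a D_c = k_d L, so D_c = (0.156/1.11) × 33.48 = 4.705 mg/L.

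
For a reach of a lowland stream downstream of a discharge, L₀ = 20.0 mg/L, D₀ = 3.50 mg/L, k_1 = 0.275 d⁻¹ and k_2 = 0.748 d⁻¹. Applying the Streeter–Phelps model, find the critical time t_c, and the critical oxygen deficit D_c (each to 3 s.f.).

At the critical point dD/dt = 0, so k_1 L₀ e^(−k_1 t) = k_2 D. Substituting D(t) from the Streeter–Phelps equation and solving for t gives
t_c = ln[(k_2/k_1)(1 − D₀(k_2−k_1)/(k_1 L₀))] / (k_2−k_1).
Here k_2−k_1 = 0.4730 d⁻¹ and 1 − D₀(k_2−k_1)/(k_1 L₀) = 1 − 3.50×0.4730/(0.275×20.0) = 0.6990, so
t_c = ln(2.720 × 0.6990) / 0.4730 = 0.6425 / 0.4730 = 1.358 d.
L(t_c) = L₀ e^(−k_1 t_c) = 20.0 × 0.6883 = 13.77 mg/L, and at the critical point k_2 D_c = k_1 L, so D_c = (0.275/0.748) × 13.77 = 5.061 mg/L.

t_c ≈ 1.36 d; D_c ≈ 5.06 mg/L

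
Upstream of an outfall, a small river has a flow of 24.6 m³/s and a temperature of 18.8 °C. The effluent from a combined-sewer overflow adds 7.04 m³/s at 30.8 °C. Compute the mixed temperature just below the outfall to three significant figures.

21.5 °C

Flow-weighted mixing: C = (Q_r C_r + Q_w C_w)/(Q_r + Q_w)
= (24.6×18.8 + 7.04×30.8)/(24.6 + 7.04) = 679.3/31.64 = 21.47 °C.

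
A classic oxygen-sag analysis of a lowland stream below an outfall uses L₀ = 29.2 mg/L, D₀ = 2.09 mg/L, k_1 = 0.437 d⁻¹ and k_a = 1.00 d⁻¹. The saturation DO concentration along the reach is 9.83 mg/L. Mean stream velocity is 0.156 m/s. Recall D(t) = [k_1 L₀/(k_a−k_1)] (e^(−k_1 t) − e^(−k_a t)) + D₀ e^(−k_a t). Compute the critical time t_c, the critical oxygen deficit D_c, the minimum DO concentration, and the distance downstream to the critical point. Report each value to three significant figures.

At the critical point dD/dt = 0, so k_1 L₀ e^(−k_1 t) = k_a D. Substituting D(t) from the Streeter–Phelps equation and solving for t gives
t_c = ln[(k_a/k_1)(1 − D₀(k_a−k_1)/(k_1 L₀))] / (k_a−k_1).
Here k_a−k_1 = 0.5630 d⁻¹ and 1 − D₀(k_a−k_1)/(k_1 L₀) = 1 − 2.09×0.5630/(0.437×29.2) = 0.9078, so
t_c = ln(2.288 × 0.9078) / 0.5630 = 0.7311 / 0.5630 = 1.299 d.
L(t_c) = L₀ e^(−k_1 t_c) = 29.2 × 0.5670 = 16.56 mg/L, and at the critical point k_a D_c = k_1 L, so D_c = (0.437/1.00) × 16.56 = 7.235 mg/L.
Minimum DO = C_s − D_c = 9.83 − 7.235 = 2.595 mg/L.
x_c = v t_c = 0.156 m/s × 1.299 d × 86400 s/d = 17500 m ≈ 17.5 km.

t_c ≈ 1.30 d; D_c ≈ 7.23 mg/L; min DO ≈ 2.60 mg/L; x_c ≈ 17.5 km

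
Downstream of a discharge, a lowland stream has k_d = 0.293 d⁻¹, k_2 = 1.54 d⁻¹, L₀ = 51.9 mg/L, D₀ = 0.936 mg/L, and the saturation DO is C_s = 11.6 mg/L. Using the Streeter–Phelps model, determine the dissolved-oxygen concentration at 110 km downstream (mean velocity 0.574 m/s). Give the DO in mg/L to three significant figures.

Travel time t = x/v = 110 km / (0.574 m/s) = 110000 m / 0.574 m/s = 191600 s = 2.218 d.
k_d L₀/(k_2−k_d) = 0.293×51.9/(1.54−0.293) = 15.21/1.247 = 12.19 mg/L.
e^(−k_d t) = e^(−0.293×2.218) = 0.5221; e^(−k_2 t) = e^(−1.54×2.218) = 0.03285.
D = 12.19 × (0.5221 − 0.03285) + 0.936 × 0.03285 = 5.966 + 0.03075 = 5.997 mg/L.
DO = C_s − D = 11.6 − 5.997 = 5.603 mg/L.

DO ≈ 5.60 mg/L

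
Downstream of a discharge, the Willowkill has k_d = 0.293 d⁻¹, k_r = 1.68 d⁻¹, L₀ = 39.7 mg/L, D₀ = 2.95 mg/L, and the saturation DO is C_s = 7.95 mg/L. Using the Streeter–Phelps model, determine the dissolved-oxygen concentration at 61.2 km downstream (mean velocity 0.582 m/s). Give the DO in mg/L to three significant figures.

Travel time t = x/v = 61.2 km / (0.582 m/s) = 61200 m / 0.582 m/s = 105200 s = 1.217 d.
k_d L₀/(k_r−k_d) = 0.293×39.7/(1.68−0.293) = 11.63/1.387 = 8.387 mg/L.
e^(−k_d t) = e^(−0.293×1.217) = 0.7001; e^(−k_r t) = e^(−1.68×1.217) = 0.1294.
D = 8.387 × (0.7001 − 0.1294) + 2.95 × 0.1294 = 4.786 + 0.3818 = 5.167 mg/L.
DO = C_s − D = 7.95 − 5.167 = 2.783 mg/L.

DO ≈ 2.78 mg/L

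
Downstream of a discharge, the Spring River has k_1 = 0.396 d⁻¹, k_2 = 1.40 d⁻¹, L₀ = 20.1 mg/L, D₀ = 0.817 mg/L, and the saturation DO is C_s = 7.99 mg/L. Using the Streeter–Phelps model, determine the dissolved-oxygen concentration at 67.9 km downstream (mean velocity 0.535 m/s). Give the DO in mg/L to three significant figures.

DO ≈ 4.47 mg/L

Travel time t = x/v = 67.9 km / (0.535 m/s) = 67900 m / 0.535 m/s = 126900 s = 1.469 d.
k_1 L₀/(k_2−k_1) = 0.396×20.1/(1.40−0.396) = 7.960/1.004 = 7.928 mg/L.
e^(−k_1 t) = e^(−0.396×1.469) = 0.5589; e^(−k_2 t) = e^(−1.40×1.469) = 0.1279.
D = 7.928 × (0.5589 − 0.1279) + 0.817 × 0.1279 = 3.417 + 0.1045 = 3.522 mg/L.
DO = C_s − D = 7.99 − 3.522 = 4.468 mg/L.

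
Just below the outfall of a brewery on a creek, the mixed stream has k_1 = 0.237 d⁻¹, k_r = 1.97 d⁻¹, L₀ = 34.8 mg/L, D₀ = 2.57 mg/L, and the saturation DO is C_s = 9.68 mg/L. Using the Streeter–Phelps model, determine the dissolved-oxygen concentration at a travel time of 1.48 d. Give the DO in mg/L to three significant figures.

k_1 L₀/(k_r−k_1) = 0.237×34.8/(1.97−0.237) = 8.248/1.733 = 4.759 mg/L.
e^(−k_1 t) = e^(−0.237×1.480) = 0.7042; e^(−k_r t) = e^(−1.97×1.480) = 0.05417.
D = 4.759 × (0.7042 − 0.05417) + 2.57 × 0.05417 = 3.093 + 0.1392 = 3.233 mg/L.
DO = C_s − D = 9.68 − 3.233 = 6.447 mg/L.

DO ≈ 6.45 mg/L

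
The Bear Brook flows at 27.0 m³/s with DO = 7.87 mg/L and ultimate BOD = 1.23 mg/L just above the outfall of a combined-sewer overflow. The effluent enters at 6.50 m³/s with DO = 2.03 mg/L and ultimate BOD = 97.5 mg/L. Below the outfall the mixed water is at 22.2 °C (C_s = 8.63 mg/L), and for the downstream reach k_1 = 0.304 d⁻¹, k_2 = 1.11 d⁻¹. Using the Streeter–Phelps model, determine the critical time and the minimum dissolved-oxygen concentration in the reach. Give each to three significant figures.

t_c ≈ 1.25 d; minimum DO ≈ 4.90 mg/L

Mixed DO = (27.0×7.87 + 6.50×2.03)/(27.0+6.50) = 225.7/33.50 = 6.737 mg/L.
Mixed L₀ = (27.0×1.23 + 6.50×97.5)/(33.50) = 667.0/33.50 = 19.91 mg/L.
Initial deficit D₀ = C_s − DO₀ = 8.63 − 6.737 = 1.893 mg/L.
t_c = (1/0.8060) ln[(1.11/0.304)(1 − 1.893×0.8060/(0.304×19.91))] = 1.241 × ln(2.731) = 1.246 d.
D_c = (0.304/1.11) × 19.91 × e^(−0.304×1.246) = 0.2739 × 19.91 × 0.6846 = 3.733 mg/L.
Minimum DO = 8.63 − 3.733 = 4.897 mg/L.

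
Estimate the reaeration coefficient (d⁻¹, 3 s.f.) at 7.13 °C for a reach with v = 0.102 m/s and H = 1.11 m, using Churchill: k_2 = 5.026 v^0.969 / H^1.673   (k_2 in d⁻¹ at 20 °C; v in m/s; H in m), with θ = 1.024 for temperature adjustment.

k_2(20) = 5.026 × 0.102^0.969 / 1.11^1.673 = 5.026 × 0.1095 / 1.191 = 0.4621 d⁻¹.
k_2(7.13) = 0.4621 × 1.024^(7.13−20) = 0.4621 × 0.7370 = 0.3405 d⁻¹.

k_2 ≈ 0.341 d⁻¹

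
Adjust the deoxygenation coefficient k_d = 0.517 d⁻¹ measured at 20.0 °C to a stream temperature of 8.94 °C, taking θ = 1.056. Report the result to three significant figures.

k_d(T₂) = k_d(T₁) · θ^(T₂−T₁) = 0.517 × 1.056^(8.94−20.0)
= 0.517 × 1.056^-11.1 = 0.517 × 0.5474 = 0.2830 d⁻¹.

k_d ≈ 0.283 d⁻¹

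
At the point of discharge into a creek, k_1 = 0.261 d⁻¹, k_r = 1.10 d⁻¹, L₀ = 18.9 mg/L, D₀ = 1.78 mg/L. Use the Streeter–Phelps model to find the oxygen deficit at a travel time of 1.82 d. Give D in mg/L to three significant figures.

D ≈ 3.10 mg/L

k_1 L₀/(k_r−k_1) = 0.261×18.9/(1.10−0.261) = 4.933/0.8390 = 5.879 mg/L.
e^(−k_1 t) = e^(−0.261×1.820) = 0.6219; e^(−k_r t) = e^(−1.10×1.820) = 0.1351.
D = 5.879 × (0.6219 − 0.1351) + 1.78 × 0.1351 = 2.862 + 0.2404 = 3.103 mg/L.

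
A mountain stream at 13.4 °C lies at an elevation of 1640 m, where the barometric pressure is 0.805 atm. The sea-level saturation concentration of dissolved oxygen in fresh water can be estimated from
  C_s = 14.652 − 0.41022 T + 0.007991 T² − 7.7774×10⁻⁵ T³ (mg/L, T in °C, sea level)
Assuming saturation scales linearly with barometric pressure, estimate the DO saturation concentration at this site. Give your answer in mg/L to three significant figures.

C_s ≈ 8.37 mg/L

At sea level: C_s = 14.652 − 0.41022×13.4 + 0.007991×13.4² − 7.7774×10⁻⁵×13.4³ = 10.40 mg/L.
Pressure correction: C_s' = 10.40 × 0.805 = 8.374 mg/L.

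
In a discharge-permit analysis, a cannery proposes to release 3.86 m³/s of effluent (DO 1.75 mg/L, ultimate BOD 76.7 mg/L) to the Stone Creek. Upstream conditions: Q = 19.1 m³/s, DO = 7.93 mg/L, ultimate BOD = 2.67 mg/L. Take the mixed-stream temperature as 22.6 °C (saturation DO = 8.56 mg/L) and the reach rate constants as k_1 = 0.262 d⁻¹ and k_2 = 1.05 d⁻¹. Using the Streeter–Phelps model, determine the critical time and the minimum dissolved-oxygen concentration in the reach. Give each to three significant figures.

Mixed DO = (19.1×7.93 + 3.86×1.75)/(19.1+3.86) = 158.2/22.96 = 6.891 mg/L.
Mixed L₀ = (19.1×2.67 + 3.86×76.7)/(22.96) = 347.1/22.96 = 15.12 mg/L.
Initial deficit D₀ = C_s − DO₀ = 8.56 − 6.891 = 1.669 mg/L.
t_c = (1/0.7880) ln[(1.05/0.262)(1 − 1.669×0.7880/(0.262×15.12))] = 1.269 × ln(2.677) = 1.250 d.
D_c = (0.262/1.05) × 15.12 × e^(−0.262×1.250) = 0.2495 × 15.12 × 0.7208 = 2.719 mg/L.
Minimum DO = 8.56 − 2.719 = 5.841 mg/L.

t_c ≈ 1.25 d; minimum DO ≈ 5.84 mg/L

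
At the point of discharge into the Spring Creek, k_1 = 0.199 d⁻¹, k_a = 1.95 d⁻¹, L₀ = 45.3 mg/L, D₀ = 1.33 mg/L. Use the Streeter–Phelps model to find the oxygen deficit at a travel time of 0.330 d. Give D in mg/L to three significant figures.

D ≈ 2.81 mg/L

k_1 L₀/(k_a−k_1) = 0.199×45.3/(1.95−0.199) = 9.015/1.751 = 5.148 mg/L.
e^(−k_1 t) = e^(−0.199×0.3300) = 0.9364; e^(−k_a t) = e^(−1.95×0.3300) = 0.5255.
D = 5.148 × (0.9364 − 0.5255) + 1.33 × 0.5255 = 2.116 + 0.6988 = 2.815 mg/L.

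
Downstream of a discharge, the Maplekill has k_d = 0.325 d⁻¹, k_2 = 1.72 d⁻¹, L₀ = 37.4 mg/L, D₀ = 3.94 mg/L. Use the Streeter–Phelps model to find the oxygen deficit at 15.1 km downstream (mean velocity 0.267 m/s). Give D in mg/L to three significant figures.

Travel time t = x/v = 15.1 km / (0.267 m/s) = 15100 m / 0.267 m/s = 56550 s = 0.6546 d.
k_d L₀/(k_2−k_d) = 0.325×37.4/(1.72−0.325) = 12.15/1.395 = 8.713 mg/L.
e^(−k_d t) = e^(−0.325×0.6546) = 0.8084; e^(−k_2 t) = e^(−1.72×0.6546) = 0.3244.
D = 8.713 × (0.8084 − 0.3244) + 3.94 × 0.3244 = 4.217 + 1.278 = 5.495 mg/L.

D ≈ 5.50 mg/L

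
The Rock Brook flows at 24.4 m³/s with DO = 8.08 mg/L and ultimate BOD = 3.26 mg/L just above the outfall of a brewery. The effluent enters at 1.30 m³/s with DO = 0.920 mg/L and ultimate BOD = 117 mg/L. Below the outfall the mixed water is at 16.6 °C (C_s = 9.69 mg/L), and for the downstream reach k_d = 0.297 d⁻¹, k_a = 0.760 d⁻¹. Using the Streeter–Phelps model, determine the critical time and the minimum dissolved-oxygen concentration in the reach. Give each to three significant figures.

Mixed DO = (24.4×8.08 + 1.30×0.920)/(24.4+1.30) = 198.3/25.70 = 7.718 mg/L.
Mixed L₀ = (24.4×3.26 + 1.30×117)/(25.70) = 231.6/25.70 = 9.013 mg/L.
Initial deficit D₀ = C_s − DO₀ = 9.69 − 7.718 = 1.972 mg/L.
t_c = (1/0.4630) ln[(0.760/0.297)(1 − 1.972×0.4630/(0.297×9.013))] = 2.160 × ln(1.686) = 1.128 d.
D_c = (0.297/0.760) × 9.013 × e^(−0.297×1.128) = 0.3908 × 9.013 × 0.7153 = 2.519 mg/L.
Minimum DO = 9.69 − 2.519 = 7.171 mg/L.

t_c ≈ 1.13 d; minimum DO ≈ 7.17 mg/L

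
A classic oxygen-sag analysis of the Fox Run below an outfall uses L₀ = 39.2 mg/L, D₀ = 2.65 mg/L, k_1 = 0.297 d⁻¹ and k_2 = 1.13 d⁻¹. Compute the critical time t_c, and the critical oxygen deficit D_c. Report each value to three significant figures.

With k_2/k_1 = 3.805 and 1 − D₀(k_2−k_1)/(k_1 L₀) = 0.8104,
t_c = ln(3.805 × 0.8104) / (1.13 − 0.297) = ln(3.083) / 0.8330 = 1.126/0.8330 = 1.352 d.
L(t_c) = L₀ e^(−k_1 t_c) = 39.2 × 0.6693 = 26.24 mg/L, and at the critical point k_2 D_c = k_1 L, so D_c = (0.297/1.13) × 26.24 = 6.896 mg/L.

t_c ≈ 1.35 d; D_c ≈ 6.90 mg/L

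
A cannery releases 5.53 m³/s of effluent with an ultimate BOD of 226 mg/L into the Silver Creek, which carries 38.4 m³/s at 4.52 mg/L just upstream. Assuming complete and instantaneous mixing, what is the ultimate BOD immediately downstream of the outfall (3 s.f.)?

Flow-weighted mixing: C = (Q_r C_r + Q_w C_w)/(Q_r + Q_w)
= (38.4×4.52 + 5.53×226)/(38.4 + 5.53) = 1423/43.93 = 32.40 mg/L.

32.4 mg/L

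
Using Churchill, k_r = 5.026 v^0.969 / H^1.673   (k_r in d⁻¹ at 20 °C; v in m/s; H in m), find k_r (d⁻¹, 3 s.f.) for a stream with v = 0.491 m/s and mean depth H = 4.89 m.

k_r ≈ 0.177 d⁻¹

k_r = 5.026 × 0.491^0.969 / 4.89^1.673 = 5.026 × 0.5019 / 14.23 = 0.1773 d⁻¹.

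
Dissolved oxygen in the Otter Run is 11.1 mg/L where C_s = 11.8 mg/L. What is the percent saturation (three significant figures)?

94.1 % saturation

% saturation = C/C_s × 100 = 11.1/11.8 × 100 = 94.1 %.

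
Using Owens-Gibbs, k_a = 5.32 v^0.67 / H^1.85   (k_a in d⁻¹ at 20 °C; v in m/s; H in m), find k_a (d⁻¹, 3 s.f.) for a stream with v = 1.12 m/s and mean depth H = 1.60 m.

k_a = 5.32 × 1.12^0.67 / 1.60^1.85 = 5.32 × 1.079 / 2.386 = 2.406 d⁻¹.

k_a ≈ 2.41 d⁻¹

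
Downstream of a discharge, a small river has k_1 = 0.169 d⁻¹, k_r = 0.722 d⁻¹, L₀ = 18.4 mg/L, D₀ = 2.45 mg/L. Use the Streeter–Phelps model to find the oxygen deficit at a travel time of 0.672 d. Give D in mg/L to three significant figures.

k_1 L₀/(k_r−k_1) = 0.169×18.4/(0.722−0.169) = 3.110/0.5530 = 5.623 mg/L.
e^(−k_1 t) = e^(−0.169×0.6720) = 0.8926; e^(−k_r t) = e^(−0.722×0.6720) = 0.6156.
D = 5.623 × (0.8926 − 0.6156) + 2.45 × 0.6156 = 1.558 + 1.508 = 3.066 mg/L.

D ≈ 3.07 mg/L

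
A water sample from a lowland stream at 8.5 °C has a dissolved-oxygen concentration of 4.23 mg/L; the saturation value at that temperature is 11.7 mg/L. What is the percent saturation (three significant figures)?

36.2 % saturation

% saturation = C/C_s × 100 = 4.23/11.7 × 100 = 36.2 %.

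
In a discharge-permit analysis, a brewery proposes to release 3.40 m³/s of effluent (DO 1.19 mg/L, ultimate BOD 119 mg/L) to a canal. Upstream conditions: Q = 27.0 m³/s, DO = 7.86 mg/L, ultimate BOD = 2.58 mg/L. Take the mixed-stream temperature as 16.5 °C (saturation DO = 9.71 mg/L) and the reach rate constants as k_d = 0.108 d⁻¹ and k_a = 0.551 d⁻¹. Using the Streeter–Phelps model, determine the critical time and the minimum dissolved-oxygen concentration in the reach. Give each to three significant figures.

Mixed DO = (27.0×7.86 + 3.40×1.19)/(27.0+3.40) = 216.3/30.40 = 7.114 mg/L.
Mixed L₀ = (27.0×2.58 + 3.40×119)/(30.40) = 474.3/30.40 = 15.60 mg/L.
Initial deficit D₀ = C_s − DO₀ = 9.71 − 7.114 = 2.596 mg/L.
t_c = (1/0.4430) ln[(0.551/0.108)(1 − 2.596×0.4430/(0.108×15.60))] = 2.257 × ln(1.620) = 1.088 d.
D_c = (0.108/0.551) × 15.60 × e^(−0.108×1.088) = 0.1960 × 15.60 × 0.8891 = 2.719 mg/L.
Minimum DO = 9.71 − 2.719 = 6.991 mg/L.

t_c ≈ 1.09 d; minimum DO ≈ 6.99 mg/L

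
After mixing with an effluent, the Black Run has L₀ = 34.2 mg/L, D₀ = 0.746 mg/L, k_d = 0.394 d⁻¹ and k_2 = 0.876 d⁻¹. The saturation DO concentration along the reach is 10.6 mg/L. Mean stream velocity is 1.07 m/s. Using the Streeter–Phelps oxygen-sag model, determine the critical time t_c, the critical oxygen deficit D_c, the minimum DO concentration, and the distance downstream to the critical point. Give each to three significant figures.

t_c ≈ 1.60 d; D_c ≈ 8.18 mg/L; min DO ≈ 2.42 mg/L; x_c ≈ 148 km

At the critical point dD/dt = 0, so k_d L₀ e^(−k_d t) = k_2 D. Substituting D(t) from the Streeter–Phelps equation and solving for t gives
t_c = ln[(k_2/k_d)(1 − D₀(k_2−k_d)/(k_d L₀))] / (k_2−k_d).
Here k_2−k_d = 0.4820 d⁻¹ and 1 − D₀(k_2−k_d)/(k_d L₀) = 1 − 0.746×0.4820/(0.394×34.2) = 0.9733, so
t_c = ln(2.223 × 0.9733) / 0.4820 = 0.7720 / 0.4820 = 1.602 d.
L(t_c) = L₀ e^(−k_d t_c) = 34.2 × 0.5320 = 18.20 mg/L, and at the critical point k_2 D_c = k_d L, so D_c = (0.394/0.876) × 18.20 = 8.184 mg/L.
Minimum DO = C_s − D_c = 10.6 − 8.184 = 2.416 mg/L.
x_c = v t_c = 1.07 m/s × 1.602 d × 86400 s/d = 148100 m ≈ 148 km.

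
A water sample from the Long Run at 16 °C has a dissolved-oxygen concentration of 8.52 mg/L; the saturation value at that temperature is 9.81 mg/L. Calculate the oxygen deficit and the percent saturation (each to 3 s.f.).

D ≈ 1.29 mg/L; 86.9 % saturation

D = C_s − C = 9.81 − 8.52 = 1.29 mg/L.
% saturation = 8.52/9.81 × 100 = 86.9 %.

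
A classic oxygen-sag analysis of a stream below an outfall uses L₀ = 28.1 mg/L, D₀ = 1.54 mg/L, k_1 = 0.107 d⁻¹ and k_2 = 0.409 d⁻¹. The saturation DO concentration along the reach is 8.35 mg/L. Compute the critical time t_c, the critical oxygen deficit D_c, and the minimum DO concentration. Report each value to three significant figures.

t_c ≈ 3.88 d; D_c ≈ 4.85 mg/L; min DO ≈ 3.50 mg/L

At the critical point dD/dt = 0, so k_1 L₀ e^(−k_1 t) = k_2 D. Substituting D(t) from the Streeter–Phelps equation and solving for t gives
t_c = ln[(k_2/k_1)(1 − D₀(k_2−k_1)/(k_1 L₀))] / (k_2−k_1).
Here k_2−k_1 = 0.3020 d⁻¹ and 1 − D₀(k_2−k_1)/(k_1 L₀) = 1 − 1.54×0.3020/(0.107×28.1) = 0.8453, so
t_c = ln(3.822 × 0.8453) / 0.3020 = 1.173 / 0.3020 = 3.884 d.
L(t_c) = L₀ e^(−k_1 t_c) = 28.1 × 0.6600 = 18.55 mg/L, and at the critical point k_2 D_c = k_1 L, so D_c = (0.107/0.409) × 18.55 = 4.852 mg/L.
Minimum DO = C_s − D_c = 8.35 − 4.852 = 3.498 mg/L.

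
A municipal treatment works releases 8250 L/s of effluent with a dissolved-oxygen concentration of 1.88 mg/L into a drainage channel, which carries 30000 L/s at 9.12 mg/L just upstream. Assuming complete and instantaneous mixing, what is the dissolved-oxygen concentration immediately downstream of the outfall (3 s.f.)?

7.56 mg/L

Flow-weighted mixing: C = (Q_r C_r + Q_w C_w)/(Q_r + Q_w)
= (30000×9.12 + 8250×1.88)/(30000 + 8250) = 289100/38250 = 7.558 mg/L.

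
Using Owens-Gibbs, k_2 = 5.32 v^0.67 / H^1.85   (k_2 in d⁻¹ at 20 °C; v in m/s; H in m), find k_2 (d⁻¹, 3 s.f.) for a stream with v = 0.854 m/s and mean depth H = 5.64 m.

k_2 = 5.32 × 0.854^0.67 / 5.64^1.85 = 5.32 × 0.8997 / 24.54 = 0.1950 d⁻¹.

k_2 ≈ 0.195 d⁻¹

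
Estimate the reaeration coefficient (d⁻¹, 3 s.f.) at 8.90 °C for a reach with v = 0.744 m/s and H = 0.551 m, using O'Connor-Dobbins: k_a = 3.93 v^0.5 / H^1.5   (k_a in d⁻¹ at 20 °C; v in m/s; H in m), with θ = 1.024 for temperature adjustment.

k_a ≈ 6.37 d⁻¹

k_a(20) = 3.93 × 0.744^0.5 / 0.551^1.5 = 3.93 × 0.8626 / 0.4090 = 8.288 d⁻¹.
k_a(8.90) = 8.288 × 1.024^(8.90−20) = 8.288 × 0.7685 = 6.370 d⁻¹.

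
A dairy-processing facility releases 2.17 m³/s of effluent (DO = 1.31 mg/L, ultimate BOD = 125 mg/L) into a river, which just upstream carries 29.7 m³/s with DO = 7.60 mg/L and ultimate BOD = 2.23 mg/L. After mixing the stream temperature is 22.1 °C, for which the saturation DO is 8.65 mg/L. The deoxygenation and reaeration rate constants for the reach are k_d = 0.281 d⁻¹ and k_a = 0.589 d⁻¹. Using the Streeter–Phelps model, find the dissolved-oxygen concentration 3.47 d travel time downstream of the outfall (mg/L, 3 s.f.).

DO ≈ 6.07 mg/L

Mixed DO = (29.7×7.60 + 2.17×1.31)/(29.7+2.17) = 228.6/31.87 = 7.172 mg/L.
Mixed L₀ = (29.7×2.23 + 2.17×125)/(31.87) = 337.5/31.87 = 10.59 mg/L.
Initial deficit D₀ = C_s − DO₀ = 8.65 − 7.172 = 1.478 mg/L.
D(3.47) = [0.281×10.59/(0.589−0.281)](e^(−0.281×3.47) − e^(−0.589×3.47)) + 1.478 e^(−0.589×3.47)
= 9.661 × (0.3772 − 0.1295) + 1.478 × 0.1295 = 2.584 mg/L.
DO = 8.65 − 2.584 = 6.066 mg/L.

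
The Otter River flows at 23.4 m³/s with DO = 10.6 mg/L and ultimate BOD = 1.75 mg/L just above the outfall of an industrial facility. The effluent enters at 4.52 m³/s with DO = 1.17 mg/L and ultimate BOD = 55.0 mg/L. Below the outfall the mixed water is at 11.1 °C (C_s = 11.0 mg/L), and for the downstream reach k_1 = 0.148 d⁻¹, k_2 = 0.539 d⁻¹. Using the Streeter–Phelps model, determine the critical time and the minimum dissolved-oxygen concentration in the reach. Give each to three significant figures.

Mixed DO = (23.4×10.6 + 4.52×1.17)/(23.4+4.52) = 253.3/27.92 = 9.073 mg/L.
Mixed L₀ = (23.4×1.75 + 4.52×55.0)/(27.92) = 289.5/27.92 = 10.37 mg/L.
Initial deficit D₀ = C_s − DO₀ = 11.0 − 9.073 = 1.927 mg/L.
t_c = (1/0.3910) ln[(0.539/0.148)(1 − 1.927×0.3910/(0.148×10.37))] = 2.558 × ln(1.854) = 1.580 d.
D_c = (0.148/0.539) × 10.37 × e^(−0.148×1.580) = 0.2746 × 10.37 × 0.7915 = 2.254 mg/L.
Minimum DO = 11.0 − 2.254 = 8.746 mg/L.

t_c ≈ 1.58 d; minimum DO ≈ 8.75 mg/L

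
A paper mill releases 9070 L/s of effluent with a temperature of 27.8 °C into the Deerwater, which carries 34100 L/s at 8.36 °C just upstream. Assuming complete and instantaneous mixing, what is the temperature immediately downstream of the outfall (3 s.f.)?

12.4 °C

Flow-weighted mixing: C = (Q_r C_r + Q_w C_w)/(Q_r + Q_w)
= (34100×8.36 + 9070×27.8)/(34100 + 9070) = 537200/43170 = 12.44 °C.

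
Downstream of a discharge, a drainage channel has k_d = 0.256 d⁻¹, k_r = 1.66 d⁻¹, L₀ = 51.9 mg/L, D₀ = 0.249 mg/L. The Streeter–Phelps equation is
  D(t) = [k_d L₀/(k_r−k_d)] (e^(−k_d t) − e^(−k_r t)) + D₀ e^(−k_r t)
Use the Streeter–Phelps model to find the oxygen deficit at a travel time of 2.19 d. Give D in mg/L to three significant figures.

k_d L₀/(k_r−k_d) = 0.256×51.9/(1.66−0.256) = 13.29/1.404 = 9.463 mg/L.
e^(−k_d t) = e^(−0.256×2.190) = 0.5708; e^(−k_r t) = e^(−1.66×2.190) = 0.02637.
D = 9.463 × (0.5708 − 0.02637) + 0.249 × 0.02637 = 5.152 + 0.006567 = 5.159 mg/L.

D ≈ 5.16 mg/L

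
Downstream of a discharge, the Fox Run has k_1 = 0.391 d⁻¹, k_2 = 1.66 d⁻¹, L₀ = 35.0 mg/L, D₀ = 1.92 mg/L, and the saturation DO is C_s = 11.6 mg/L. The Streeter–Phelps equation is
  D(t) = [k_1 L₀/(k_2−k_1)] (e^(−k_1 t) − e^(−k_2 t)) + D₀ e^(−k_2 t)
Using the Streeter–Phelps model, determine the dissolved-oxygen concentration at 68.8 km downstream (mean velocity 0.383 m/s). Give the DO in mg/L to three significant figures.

DO ≈ 7.10 mg/L

Travel time t = x/v = 68.8 km / (0.383 m/s) = 68800 m / 0.383 m/s = 179600 s = 2.079 d.
k_1 L₀/(k_2−k_1) = 0.391×35.0/(1.66−0.391) = 13.69/1.269 = 10.78 mg/L.
e^(−k_1 t) = e^(−0.391×2.079) = 0.4436; e^(−k_2 t) = e^(−1.66×2.079) = 0.03170.
D = 10.78 × (0.4436 − 0.03170) + 1.92 × 0.03170 = 4.441 + 0.06087 = 4.502 mg/L.
DO = C_s − D = 11.6 − 4.502 = 7.098 mg/L.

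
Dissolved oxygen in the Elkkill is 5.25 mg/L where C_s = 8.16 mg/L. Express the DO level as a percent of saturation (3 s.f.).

% saturation = C/C_s × 100 = 5.25/8.16 × 100 = 64.3 %.

64.3 % saturation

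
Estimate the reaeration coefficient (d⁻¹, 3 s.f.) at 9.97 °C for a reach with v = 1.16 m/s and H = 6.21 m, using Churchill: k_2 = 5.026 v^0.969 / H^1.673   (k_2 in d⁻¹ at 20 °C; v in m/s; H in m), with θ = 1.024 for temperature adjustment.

k_2 ≈ 0.216 d⁻¹

k_2(20) = 5.026 × 1.16^0.969 / 6.21^1.673 = 5.026 × 1.155 / 21.22 = 0.2734 d⁻¹.
k_2(9.97) = 0.2734 × 1.024^(9.97−20) = 0.2734 × 0.7883 = 0.2155 d⁻¹.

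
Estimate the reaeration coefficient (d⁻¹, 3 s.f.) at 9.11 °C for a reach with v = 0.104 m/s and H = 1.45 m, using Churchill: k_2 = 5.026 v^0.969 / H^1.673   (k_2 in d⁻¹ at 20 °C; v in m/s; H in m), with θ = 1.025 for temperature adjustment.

k_2(20) = 5.026 × 0.104^0.969 / 1.45^1.673 = 5.026 × 0.1116 / 1.862 = 0.3011 d⁻¹.
k_2(9.11) = 0.3011 × 1.025^(9.11−20) = 0.3011 × 0.7642 = 0.2301 d⁻¹.

k_2 ≈ 0.230 d⁻¹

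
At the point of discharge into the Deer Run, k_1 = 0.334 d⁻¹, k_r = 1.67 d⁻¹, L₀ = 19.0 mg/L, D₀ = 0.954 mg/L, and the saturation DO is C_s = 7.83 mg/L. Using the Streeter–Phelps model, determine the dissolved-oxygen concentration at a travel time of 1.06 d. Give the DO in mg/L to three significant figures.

DO ≈ 5.14 mg/L

k_1 L₀/(k_r−k_1) = 0.334×19.0/(1.67−0.334) = 6.346/1.336 = 4.750 mg/L.
e^(−k_1 t) = e^(−0.334×1.060) = 0.7018; e^(−k_r t) = e^(−1.67×1.060) = 0.1703.
D = 4.750 × (0.7018 − 0.1703) + 0.954 × 0.1703 = 2.525 + 0.1625 = 2.687 mg/L.
DO = C_s − D = 7.83 − 2.687 = 5.143 mg/L.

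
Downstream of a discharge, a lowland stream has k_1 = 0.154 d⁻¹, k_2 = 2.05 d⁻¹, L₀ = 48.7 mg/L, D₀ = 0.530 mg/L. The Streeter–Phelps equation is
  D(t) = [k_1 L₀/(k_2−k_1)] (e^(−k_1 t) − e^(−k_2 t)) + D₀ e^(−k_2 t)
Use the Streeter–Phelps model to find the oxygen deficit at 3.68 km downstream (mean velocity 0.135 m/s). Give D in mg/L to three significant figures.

Travel time t = x/v = 3.68 km / (0.135 m/s) = 3680 m / 0.135 m/s = 27260 s = 0.3155 d.
k_1 L₀/(k_2−k_1) = 0.154×48.7/(2.05−0.154) = 7.500/1.896 = 3.956 mg/L.
e^(−k_1 t) = e^(−0.154×0.3155) = 0.9526; e^(−k_2 t) = e^(−2.05×0.3155) = 0.5237.
D = 3.956 × (0.9526 − 0.5237) + 0.530 × 0.5237 = 1.696 + 0.2776 = 1.974 mg/L.

D ≈ 1.97 mg/L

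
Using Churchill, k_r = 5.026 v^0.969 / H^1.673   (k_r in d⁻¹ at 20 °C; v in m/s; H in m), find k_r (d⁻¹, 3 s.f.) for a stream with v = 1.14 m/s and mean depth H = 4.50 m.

k_r = 5.026 × 1.14^0.969 / 4.50^1.673 = 5.026 × 1.135 / 12.38 = 0.4608 d⁻¹.

k_r ≈ 0.461 d⁻¹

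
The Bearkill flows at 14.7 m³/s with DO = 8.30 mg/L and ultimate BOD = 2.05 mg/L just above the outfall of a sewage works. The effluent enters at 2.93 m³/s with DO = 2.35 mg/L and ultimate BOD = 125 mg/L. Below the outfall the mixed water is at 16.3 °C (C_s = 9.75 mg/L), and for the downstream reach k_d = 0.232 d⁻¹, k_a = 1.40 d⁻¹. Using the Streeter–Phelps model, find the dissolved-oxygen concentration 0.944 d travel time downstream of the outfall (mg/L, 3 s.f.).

DO ≈ 6.70 mg/L

Mixed DO = (14.7×8.30 + 2.93×2.35)/(14.7+2.93) = 128.9/17.63 = 7.311 mg/L.
Mixed L₀ = (14.7×2.05 + 2.93×125)/(17.63) = 396.4/17.63 = 22.48 mg/L.
Initial deficit D₀ = C_s − DO₀ = 9.75 − 7.311 = 2.439 mg/L.
D(0.944) = [0.232×22.48/(1.40−0.232)](e^(−0.232×0.944) − e^(−1.40×0.944)) + 2.439 e^(−1.40×0.944)
= 4.466 × (0.8033 − 0.2667) + 2.439 × 0.2667 = 3.047 mg/L.
DO = 9.75 − 3.047 = 6.703 mg/L.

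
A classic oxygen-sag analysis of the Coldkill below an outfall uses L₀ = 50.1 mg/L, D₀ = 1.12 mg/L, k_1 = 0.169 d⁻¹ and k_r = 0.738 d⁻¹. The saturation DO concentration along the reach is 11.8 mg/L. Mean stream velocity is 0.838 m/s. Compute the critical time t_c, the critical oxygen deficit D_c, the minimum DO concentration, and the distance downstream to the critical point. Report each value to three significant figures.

t_c = [1/(k_r−k_1)] ln[(k_r/k_1)(1 − D₀(k_r−k_1)/(k_1 L₀))]
= [1/(0.738−0.169)] ln[(0.738/0.169)(1 − 1.12×0.5690/(0.169×50.1))]
= (1/0.5690) ln[4.367 × 0.9247] = 1.757 × ln(4.038) = 1.757 × 1.396 = 2.453 d.
L(t_c) = L₀ e^(−k_1 t_c) = 50.1 × 0.6606 = 33.10 mg/L, and at the critical point k_r D_c = k_1 L, so D_c = (0.169/0.738) × 33.10 = 7.579 mg/L.
Minimum DO = C_s − D_c = 11.8 − 7.579 = 4.221 mg/L.
x_c = v t_c = 0.838 m/s × 2.453 d × 86400 s/d = 177600 m ≈ 178 km.

t_c ≈ 2.45 d; D_c ≈ 7.58 mg/L; min DO ≈ 4.22 mg/L; x_c ≈ 178 km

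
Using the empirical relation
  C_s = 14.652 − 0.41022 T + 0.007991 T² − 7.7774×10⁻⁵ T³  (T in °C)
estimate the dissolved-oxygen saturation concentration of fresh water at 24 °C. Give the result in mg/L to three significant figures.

C_s ≈ 8.33 mg/L

C_s = 14.652 − 0.41022×24 + 0.007991×24² − 7.7774×10⁻⁵×24³ = 8.334 mg/L.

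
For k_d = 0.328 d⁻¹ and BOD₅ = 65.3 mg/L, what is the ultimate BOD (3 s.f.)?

BOD₅ = L₀(1 − e^(−5k_d)) ⇒ L₀ = BOD₅ / (1 − e^(−5×0.328))
= 65.3 / (1 − 0.1940) = 65.3 / 0.8060 = 81.02 mg/L.

L₀ ≈ 81.0 mg/L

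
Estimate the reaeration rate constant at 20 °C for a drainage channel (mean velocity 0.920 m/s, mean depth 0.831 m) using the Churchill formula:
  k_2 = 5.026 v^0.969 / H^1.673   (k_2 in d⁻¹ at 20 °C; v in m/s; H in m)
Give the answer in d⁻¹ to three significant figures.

k_2 = 5.026 × 0.920^0.969 / 0.831^1.673 = 5.026 × 0.9224 / 0.7337 = 6.319 d⁻¹.

k_2 ≈ 6.32 d⁻¹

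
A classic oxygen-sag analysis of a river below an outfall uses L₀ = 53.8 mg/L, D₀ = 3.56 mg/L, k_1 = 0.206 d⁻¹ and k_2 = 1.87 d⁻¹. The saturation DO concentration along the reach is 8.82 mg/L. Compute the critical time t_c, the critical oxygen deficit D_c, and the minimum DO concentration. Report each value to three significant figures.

t_c = [1/(k_2−k_1)] ln[(k_2/k_1)(1 − D₀(k_2−k_1)/(k_1 L₀))]
= [1/(1.87−0.206)] ln[(1.87/0.206)(1 − 3.56×1.664/(0.206×53.8))]
= (1/1.664) ln[9.078 × 0.4655] = 0.6010 × ln(4.226) = 0.6010 × 1.441 = 0.8661 d.
D_c = (k_1/k_2) L₀ e^(−k_1 t_c) = (0.206/1.87) × 53.8 × e^(−0.206×0.8661) = 0.1102 × 53.8 × 0.8366 = 4.958 mg/L.
Minimum DO = C_s − D_c = 8.82 − 4.958 = 3.862 mg/L.

t_c ≈ 0.866 d; D_c ≈ 4.96 mg/L; min DO ≈ 3.86 mg/L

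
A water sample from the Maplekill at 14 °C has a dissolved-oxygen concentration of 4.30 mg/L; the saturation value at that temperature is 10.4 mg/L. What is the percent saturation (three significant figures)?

% saturation = C/C_s × 100 = 4.30/10.4 × 100 = 41.3 %.

41.3 % saturation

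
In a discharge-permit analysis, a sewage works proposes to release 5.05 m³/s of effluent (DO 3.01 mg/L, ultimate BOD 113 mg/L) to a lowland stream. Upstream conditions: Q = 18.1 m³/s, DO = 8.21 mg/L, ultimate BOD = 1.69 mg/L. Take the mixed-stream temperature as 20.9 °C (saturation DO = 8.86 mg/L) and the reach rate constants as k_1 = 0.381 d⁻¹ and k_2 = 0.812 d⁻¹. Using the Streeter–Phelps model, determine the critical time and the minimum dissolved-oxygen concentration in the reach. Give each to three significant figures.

Mixed DO = (18.1×8.21 + 5.05×3.01)/(18.1+5.05) = 163.8/23.15 = 7.076 mg/L.
Mixed L₀ = (18.1×1.69 + 5.05×113)/(23.15) = 601.2/23.15 = 25.97 mg/L.
Initial deficit D₀ = C_s − DO₀ = 8.86 − 7.076 = 1.784 mg/L.
t_c = (1/0.4310) ln[(0.812/0.381)(1 − 1.784×0.4310/(0.381×25.97))] = 2.320 × ln(1.966) = 1.568 d.
D_c = (0.381/0.812) × 25.97 × e^(−0.381×1.568) = 0.4692 × 25.97 × 0.5502 = 6.705 mg/L.
Minimum DO = 8.86 − 6.705 = 2.155 mg/L.

t_c ≈ 1.57 d; minimum DO ≈ 2.15 mg/L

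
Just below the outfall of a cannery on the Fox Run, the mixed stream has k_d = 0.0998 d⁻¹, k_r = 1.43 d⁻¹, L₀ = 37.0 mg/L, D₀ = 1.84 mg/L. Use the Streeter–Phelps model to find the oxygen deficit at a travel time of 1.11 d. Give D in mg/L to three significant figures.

k_d L₀/(k_r−k_d) = 0.0998×37.0/(1.43−0.0998) = 3.693/1.330 = 2.776 mg/L.
e^(−k_d t) = e^(−0.0998×1.110) = 0.8951; e^(−k_r t) = e^(−1.43×1.110) = 0.2045.
D = 2.776 × (0.8951 − 0.2045) + 1.84 × 0.2045 = 1.917 + 0.3762 = 2.293 mg/L.

D ≈ 2.29 mg/L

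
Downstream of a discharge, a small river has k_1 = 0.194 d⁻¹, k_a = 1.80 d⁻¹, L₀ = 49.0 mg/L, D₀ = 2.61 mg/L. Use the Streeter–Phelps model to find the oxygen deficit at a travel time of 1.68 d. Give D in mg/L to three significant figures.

k_1 L₀/(k_a−k_1) = 0.194×49.0/(1.80−0.194) = 9.506/1.606 = 5.919 mg/L.
e^(−k_1 t) = e^(−0.194×1.680) = 0.7219; e^(−k_a t) = e^(−1.80×1.680) = 0.04861.
D = 5.919 × (0.7219 − 0.04861) + 2.61 × 0.04861 = 3.985 + 0.1269 = 4.112 mg/L.

D ≈ 4.11 mg/L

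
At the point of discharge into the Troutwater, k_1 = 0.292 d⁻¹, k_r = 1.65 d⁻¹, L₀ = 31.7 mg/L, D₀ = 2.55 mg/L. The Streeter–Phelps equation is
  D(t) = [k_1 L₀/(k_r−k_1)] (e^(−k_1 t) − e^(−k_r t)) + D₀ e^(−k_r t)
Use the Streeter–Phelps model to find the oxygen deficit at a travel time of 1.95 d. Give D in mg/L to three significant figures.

D ≈ 3.69 mg/L

k_1 L₀/(k_r−k_1) = 0.292×31.7/(1.65−0.292) = 9.256/1.358 = 6.816 mg/L.
e^(−k_1 t) = e^(−0.292×1.950) = 0.5659; e^(−k_r t) = e^(−1.65×1.950) = 0.04006.
D = 6.816 × (0.5659 − 0.04006) + 2.55 × 0.04006 = 3.584 + 0.1021 = 3.686 mg/L.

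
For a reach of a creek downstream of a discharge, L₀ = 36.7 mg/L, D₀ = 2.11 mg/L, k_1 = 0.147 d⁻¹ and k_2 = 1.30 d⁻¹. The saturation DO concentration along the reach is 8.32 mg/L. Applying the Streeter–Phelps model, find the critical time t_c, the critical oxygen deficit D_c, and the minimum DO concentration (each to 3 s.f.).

t_c ≈ 1.37 d; D_c ≈ 3.39 mg/L; min DO ≈ 4.93 mg/L

At the critical point dD/dt = 0, so k_1 L₀ e^(−k_1 t) = k_2 D. Substituting D(t) from the Streeter–Phelps equation and solving for t gives
t_c = ln[(k_2/k_1)(1 − D₀(k_2−k_1)/(k_1 L₀))] / (k_2−k_1).
Here k_2−k_1 = 1.153 d⁻¹ and 1 − D₀(k_2−k_1)/(k_1 L₀) = 1 − 2.11×1.153/(0.147×36.7) = 0.5491, so
t_c = ln(8.844 × 0.5491) / 1.153 = 1.580 / 1.153 = 1.370 d.
L(t_c) = L₀ e^(−k_1 t_c) = 36.7 × 0.8175 = 30.00 mg/L, and at the critical point k_2 D_c = k_1 L, so D_c = (0.147/1.30) × 30.00 = 3.393 mg/L.
Minimum DO = C_s − D_c = 8.32 − 3.393 = 4.927 mg/L.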